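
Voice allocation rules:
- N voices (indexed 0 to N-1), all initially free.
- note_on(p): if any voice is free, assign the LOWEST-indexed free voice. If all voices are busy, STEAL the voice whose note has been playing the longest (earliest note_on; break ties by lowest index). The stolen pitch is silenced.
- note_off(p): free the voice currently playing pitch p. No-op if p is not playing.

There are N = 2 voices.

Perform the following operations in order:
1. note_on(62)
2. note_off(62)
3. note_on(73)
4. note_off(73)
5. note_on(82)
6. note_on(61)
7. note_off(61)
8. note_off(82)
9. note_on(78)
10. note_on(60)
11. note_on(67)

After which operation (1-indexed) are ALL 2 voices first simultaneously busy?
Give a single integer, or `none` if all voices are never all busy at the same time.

Op 1: note_on(62): voice 0 is free -> assigned | voices=[62 -]
Op 2: note_off(62): free voice 0 | voices=[- -]
Op 3: note_on(73): voice 0 is free -> assigned | voices=[73 -]
Op 4: note_off(73): free voice 0 | voices=[- -]
Op 5: note_on(82): voice 0 is free -> assigned | voices=[82 -]
Op 6: note_on(61): voice 1 is free -> assigned | voices=[82 61]
Op 7: note_off(61): free voice 1 | voices=[82 -]
Op 8: note_off(82): free voice 0 | voices=[- -]
Op 9: note_on(78): voice 0 is free -> assigned | voices=[78 -]
Op 10: note_on(60): voice 1 is free -> assigned | voices=[78 60]
Op 11: note_on(67): all voices busy, STEAL voice 0 (pitch 78, oldest) -> assign | voices=[67 60]

Answer: 6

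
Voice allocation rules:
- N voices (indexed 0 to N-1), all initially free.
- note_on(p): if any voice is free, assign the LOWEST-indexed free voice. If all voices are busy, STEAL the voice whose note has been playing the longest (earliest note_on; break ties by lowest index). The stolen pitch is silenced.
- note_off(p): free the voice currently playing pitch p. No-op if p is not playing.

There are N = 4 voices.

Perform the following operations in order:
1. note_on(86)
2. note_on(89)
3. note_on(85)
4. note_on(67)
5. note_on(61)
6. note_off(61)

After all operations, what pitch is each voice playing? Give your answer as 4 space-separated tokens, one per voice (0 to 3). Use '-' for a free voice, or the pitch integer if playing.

Op 1: note_on(86): voice 0 is free -> assigned | voices=[86 - - -]
Op 2: note_on(89): voice 1 is free -> assigned | voices=[86 89 - -]
Op 3: note_on(85): voice 2 is free -> assigned | voices=[86 89 85 -]
Op 4: note_on(67): voice 3 is free -> assigned | voices=[86 89 85 67]
Op 5: note_on(61): all voices busy, STEAL voice 0 (pitch 86, oldest) -> assign | voices=[61 89 85 67]
Op 6: note_off(61): free voice 0 | voices=[- 89 85 67]

Answer: - 89 85 67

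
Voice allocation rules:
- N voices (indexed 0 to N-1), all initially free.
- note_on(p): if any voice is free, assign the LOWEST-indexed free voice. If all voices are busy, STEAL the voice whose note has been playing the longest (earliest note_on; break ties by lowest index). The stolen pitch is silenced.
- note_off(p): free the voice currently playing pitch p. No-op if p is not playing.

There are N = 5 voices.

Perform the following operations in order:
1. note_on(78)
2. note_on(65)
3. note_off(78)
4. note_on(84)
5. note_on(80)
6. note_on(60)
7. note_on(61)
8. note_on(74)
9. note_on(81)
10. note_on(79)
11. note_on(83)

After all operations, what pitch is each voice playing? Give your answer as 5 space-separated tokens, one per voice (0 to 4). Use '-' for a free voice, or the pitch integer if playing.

Op 1: note_on(78): voice 0 is free -> assigned | voices=[78 - - - -]
Op 2: note_on(65): voice 1 is free -> assigned | voices=[78 65 - - -]
Op 3: note_off(78): free voice 0 | voices=[- 65 - - -]
Op 4: note_on(84): voice 0 is free -> assigned | voices=[84 65 - - -]
Op 5: note_on(80): voice 2 is free -> assigned | voices=[84 65 80 - -]
Op 6: note_on(60): voice 3 is free -> assigned | voices=[84 65 80 60 -]
Op 7: note_on(61): voice 4 is free -> assigned | voices=[84 65 80 60 61]
Op 8: note_on(74): all voices busy, STEAL voice 1 (pitch 65, oldest) -> assign | voices=[84 74 80 60 61]
Op 9: note_on(81): all voices busy, STEAL voice 0 (pitch 84, oldest) -> assign | voices=[81 74 80 60 61]
Op 10: note_on(79): all voices busy, STEAL voice 2 (pitch 80, oldest) -> assign | voices=[81 74 79 60 61]
Op 11: note_on(83): all voices busy, STEAL voice 3 (pitch 60, oldest) -> assign | voices=[81 74 79 83 61]

Answer: 81 74 79 83 61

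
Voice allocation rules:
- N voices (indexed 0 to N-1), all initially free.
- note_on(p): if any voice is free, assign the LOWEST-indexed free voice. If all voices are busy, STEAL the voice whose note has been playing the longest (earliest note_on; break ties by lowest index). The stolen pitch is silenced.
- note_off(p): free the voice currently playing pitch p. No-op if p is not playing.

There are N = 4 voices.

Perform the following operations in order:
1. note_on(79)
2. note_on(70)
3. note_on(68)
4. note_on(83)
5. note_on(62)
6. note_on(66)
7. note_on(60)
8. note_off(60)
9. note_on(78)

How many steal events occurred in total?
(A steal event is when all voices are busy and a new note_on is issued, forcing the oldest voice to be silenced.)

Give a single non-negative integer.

Answer: 3

Derivation:
Op 1: note_on(79): voice 0 is free -> assigned | voices=[79 - - -]
Op 2: note_on(70): voice 1 is free -> assigned | voices=[79 70 - -]
Op 3: note_on(68): voice 2 is free -> assigned | voices=[79 70 68 -]
Op 4: note_on(83): voice 3 is free -> assigned | voices=[79 70 68 83]
Op 5: note_on(62): all voices busy, STEAL voice 0 (pitch 79, oldest) -> assign | voices=[62 70 68 83]
Op 6: note_on(66): all voices busy, STEAL voice 1 (pitch 70, oldest) -> assign | voices=[62 66 68 83]
Op 7: note_on(60): all voices busy, STEAL voice 2 (pitch 68, oldest) -> assign | voices=[62 66 60 83]
Op 8: note_off(60): free voice 2 | voices=[62 66 - 83]
Op 9: note_on(78): voice 2 is free -> assigned | voices=[62 66 78 83]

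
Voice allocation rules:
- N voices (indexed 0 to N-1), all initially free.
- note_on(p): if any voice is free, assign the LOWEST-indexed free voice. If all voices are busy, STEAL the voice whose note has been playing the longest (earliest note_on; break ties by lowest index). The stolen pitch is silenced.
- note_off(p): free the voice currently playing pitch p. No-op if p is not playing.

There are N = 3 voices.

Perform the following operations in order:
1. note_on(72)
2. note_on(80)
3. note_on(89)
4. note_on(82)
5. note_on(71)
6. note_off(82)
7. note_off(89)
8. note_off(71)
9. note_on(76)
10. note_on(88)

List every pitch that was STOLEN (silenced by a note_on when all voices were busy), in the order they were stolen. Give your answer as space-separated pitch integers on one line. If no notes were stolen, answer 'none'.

Op 1: note_on(72): voice 0 is free -> assigned | voices=[72 - -]
Op 2: note_on(80): voice 1 is free -> assigned | voices=[72 80 -]
Op 3: note_on(89): voice 2 is free -> assigned | voices=[72 80 89]
Op 4: note_on(82): all voices busy, STEAL voice 0 (pitch 72, oldest) -> assign | voices=[82 80 89]
Op 5: note_on(71): all voices busy, STEAL voice 1 (pitch 80, oldest) -> assign | voices=[82 71 89]
Op 6: note_off(82): free voice 0 | voices=[- 71 89]
Op 7: note_off(89): free voice 2 | voices=[- 71 -]
Op 8: note_off(71): free voice 1 | voices=[- - -]
Op 9: note_on(76): voice 0 is free -> assigned | voices=[76 - -]
Op 10: note_on(88): voice 1 is free -> assigned | voices=[76 88 -]

Answer: 72 80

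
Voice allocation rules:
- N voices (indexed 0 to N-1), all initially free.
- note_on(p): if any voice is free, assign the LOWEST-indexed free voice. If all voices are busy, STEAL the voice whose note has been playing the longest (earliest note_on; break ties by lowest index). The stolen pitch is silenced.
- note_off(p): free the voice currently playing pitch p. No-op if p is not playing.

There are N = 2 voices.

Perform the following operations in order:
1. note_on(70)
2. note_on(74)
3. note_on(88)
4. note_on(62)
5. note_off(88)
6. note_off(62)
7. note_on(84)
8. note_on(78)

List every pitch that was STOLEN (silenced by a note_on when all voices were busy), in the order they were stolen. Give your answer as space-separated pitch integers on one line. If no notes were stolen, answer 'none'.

Op 1: note_on(70): voice 0 is free -> assigned | voices=[70 -]
Op 2: note_on(74): voice 1 is free -> assigned | voices=[70 74]
Op 3: note_on(88): all voices busy, STEAL voice 0 (pitch 70, oldest) -> assign | voices=[88 74]
Op 4: note_on(62): all voices busy, STEAL voice 1 (pitch 74, oldest) -> assign | voices=[88 62]
Op 5: note_off(88): free voice 0 | voices=[- 62]
Op 6: note_off(62): free voice 1 | voices=[- -]
Op 7: note_on(84): voice 0 is free -> assigned | voices=[84 -]
Op 8: note_on(78): voice 1 is free -> assigned | voices=[84 78]

Answer: 70 74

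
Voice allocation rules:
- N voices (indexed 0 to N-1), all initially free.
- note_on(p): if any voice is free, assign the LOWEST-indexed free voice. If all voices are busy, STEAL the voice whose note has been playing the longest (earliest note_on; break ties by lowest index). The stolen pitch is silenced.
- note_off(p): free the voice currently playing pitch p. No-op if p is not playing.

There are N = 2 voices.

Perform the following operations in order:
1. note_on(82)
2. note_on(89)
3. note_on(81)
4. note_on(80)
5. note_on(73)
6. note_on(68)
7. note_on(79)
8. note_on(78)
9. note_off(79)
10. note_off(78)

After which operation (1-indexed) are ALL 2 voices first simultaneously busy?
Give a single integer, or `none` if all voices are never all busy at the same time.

Answer: 2

Derivation:
Op 1: note_on(82): voice 0 is free -> assigned | voices=[82 -]
Op 2: note_on(89): voice 1 is free -> assigned | voices=[82 89]
Op 3: note_on(81): all voices busy, STEAL voice 0 (pitch 82, oldest) -> assign | voices=[81 89]
Op 4: note_on(80): all voices busy, STEAL voice 1 (pitch 89, oldest) -> assign | voices=[81 80]
Op 5: note_on(73): all voices busy, STEAL voice 0 (pitch 81, oldest) -> assign | voices=[73 80]
Op 6: note_on(68): all voices busy, STEAL voice 1 (pitch 80, oldest) -> assign | voices=[73 68]
Op 7: note_on(79): all voices busy, STEAL voice 0 (pitch 73, oldest) -> assign | voices=[79 68]
Op 8: note_on(78): all voices busy, STEAL voice 1 (pitch 68, oldest) -> assign | voices=[79 78]
Op 9: note_off(79): free voice 0 | voices=[- 78]
Op 10: note_off(78): free voice 1 | voices=[- -]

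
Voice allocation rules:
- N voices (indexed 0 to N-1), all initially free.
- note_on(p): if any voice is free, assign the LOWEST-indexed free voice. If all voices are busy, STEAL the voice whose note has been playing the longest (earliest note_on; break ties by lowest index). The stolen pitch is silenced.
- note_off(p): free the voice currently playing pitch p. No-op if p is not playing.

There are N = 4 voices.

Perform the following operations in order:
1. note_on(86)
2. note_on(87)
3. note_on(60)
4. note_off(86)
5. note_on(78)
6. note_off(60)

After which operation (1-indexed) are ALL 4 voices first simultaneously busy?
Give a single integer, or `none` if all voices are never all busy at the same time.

Answer: none

Derivation:
Op 1: note_on(86): voice 0 is free -> assigned | voices=[86 - - -]
Op 2: note_on(87): voice 1 is free -> assigned | voices=[86 87 - -]
Op 3: note_on(60): voice 2 is free -> assigned | voices=[86 87 60 -]
Op 4: note_off(86): free voice 0 | voices=[- 87 60 -]
Op 5: note_on(78): voice 0 is free -> assigned | voices=[78 87 60 -]
Op 6: note_off(60): free voice 2 | voices=[78 87 - -]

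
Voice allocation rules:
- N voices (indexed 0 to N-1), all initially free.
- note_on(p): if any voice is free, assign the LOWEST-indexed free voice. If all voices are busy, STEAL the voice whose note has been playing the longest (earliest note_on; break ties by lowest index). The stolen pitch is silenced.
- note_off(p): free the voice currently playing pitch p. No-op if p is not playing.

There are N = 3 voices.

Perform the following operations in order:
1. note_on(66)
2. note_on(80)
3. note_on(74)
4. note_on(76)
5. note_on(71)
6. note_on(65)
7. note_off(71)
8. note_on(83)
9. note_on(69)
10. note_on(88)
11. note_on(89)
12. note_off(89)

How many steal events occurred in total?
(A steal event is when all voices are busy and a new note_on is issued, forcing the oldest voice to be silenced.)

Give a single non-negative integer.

Op 1: note_on(66): voice 0 is free -> assigned | voices=[66 - -]
Op 2: note_on(80): voice 1 is free -> assigned | voices=[66 80 -]
Op 3: note_on(74): voice 2 is free -> assigned | voices=[66 80 74]
Op 4: note_on(76): all voices busy, STEAL voice 0 (pitch 66, oldest) -> assign | voices=[76 80 74]
Op 5: note_on(71): all voices busy, STEAL voice 1 (pitch 80, oldest) -> assign | voices=[76 71 74]
Op 6: note_on(65): all voices busy, STEAL voice 2 (pitch 74, oldest) -> assign | voices=[76 71 65]
Op 7: note_off(71): free voice 1 | voices=[76 - 65]
Op 8: note_on(83): voice 1 is free -> assigned | voices=[76 83 65]
Op 9: note_on(69): all voices busy, STEAL voice 0 (pitch 76, oldest) -> assign | voices=[69 83 65]
Op 10: note_on(88): all voices busy, STEAL voice 2 (pitch 65, oldest) -> assign | voices=[69 83 88]
Op 11: note_on(89): all voices busy, STEAL voice 1 (pitch 83, oldest) -> assign | voices=[69 89 88]
Op 12: note_off(89): free voice 1 | voices=[69 - 88]

Answer: 6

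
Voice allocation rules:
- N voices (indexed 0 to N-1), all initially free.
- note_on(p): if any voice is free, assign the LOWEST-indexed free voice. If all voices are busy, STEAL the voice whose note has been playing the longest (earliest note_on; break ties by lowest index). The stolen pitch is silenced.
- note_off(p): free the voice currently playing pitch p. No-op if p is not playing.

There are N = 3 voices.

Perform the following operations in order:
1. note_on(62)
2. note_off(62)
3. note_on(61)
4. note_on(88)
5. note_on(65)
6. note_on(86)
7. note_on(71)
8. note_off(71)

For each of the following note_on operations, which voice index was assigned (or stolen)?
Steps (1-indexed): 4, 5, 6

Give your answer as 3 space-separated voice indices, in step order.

Op 1: note_on(62): voice 0 is free -> assigned | voices=[62 - -]
Op 2: note_off(62): free voice 0 | voices=[- - -]
Op 3: note_on(61): voice 0 is free -> assigned | voices=[61 - -]
Op 4: note_on(88): voice 1 is free -> assigned | voices=[61 88 -]
Op 5: note_on(65): voice 2 is free -> assigned | voices=[61 88 65]
Op 6: note_on(86): all voices busy, STEAL voice 0 (pitch 61, oldest) -> assign | voices=[86 88 65]
Op 7: note_on(71): all voices busy, STEAL voice 1 (pitch 88, oldest) -> assign | voices=[86 71 65]
Op 8: note_off(71): free voice 1 | voices=[86 - 65]

Answer: 1 2 0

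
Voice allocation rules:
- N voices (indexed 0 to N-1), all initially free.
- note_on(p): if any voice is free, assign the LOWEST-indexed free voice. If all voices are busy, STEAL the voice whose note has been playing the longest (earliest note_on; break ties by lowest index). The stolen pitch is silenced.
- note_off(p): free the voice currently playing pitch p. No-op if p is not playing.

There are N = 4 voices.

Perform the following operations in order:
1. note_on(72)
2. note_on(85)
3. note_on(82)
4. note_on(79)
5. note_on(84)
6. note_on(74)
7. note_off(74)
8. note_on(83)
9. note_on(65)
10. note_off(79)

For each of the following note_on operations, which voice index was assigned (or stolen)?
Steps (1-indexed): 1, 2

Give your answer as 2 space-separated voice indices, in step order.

Op 1: note_on(72): voice 0 is free -> assigned | voices=[72 - - -]
Op 2: note_on(85): voice 1 is free -> assigned | voices=[72 85 - -]
Op 3: note_on(82): voice 2 is free -> assigned | voices=[72 85 82 -]
Op 4: note_on(79): voice 3 is free -> assigned | voices=[72 85 82 79]
Op 5: note_on(84): all voices busy, STEAL voice 0 (pitch 72, oldest) -> assign | voices=[84 85 82 79]
Op 6: note_on(74): all voices busy, STEAL voice 1 (pitch 85, oldest) -> assign | voices=[84 74 82 79]
Op 7: note_off(74): free voice 1 | voices=[84 - 82 79]
Op 8: note_on(83): voice 1 is free -> assigned | voices=[84 83 82 79]
Op 9: note_on(65): all voices busy, STEAL voice 2 (pitch 82, oldest) -> assign | voices=[84 83 65 79]
Op 10: note_off(79): free voice 3 | voices=[84 83 65 -]

Answer: 0 1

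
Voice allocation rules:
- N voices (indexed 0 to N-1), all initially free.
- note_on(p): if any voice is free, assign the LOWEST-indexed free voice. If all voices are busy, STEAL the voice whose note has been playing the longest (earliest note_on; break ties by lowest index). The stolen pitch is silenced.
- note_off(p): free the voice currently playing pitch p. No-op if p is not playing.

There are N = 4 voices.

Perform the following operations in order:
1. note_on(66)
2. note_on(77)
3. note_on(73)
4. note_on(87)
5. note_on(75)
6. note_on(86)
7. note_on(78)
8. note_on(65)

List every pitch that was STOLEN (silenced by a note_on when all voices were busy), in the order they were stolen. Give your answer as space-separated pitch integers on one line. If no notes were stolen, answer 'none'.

Op 1: note_on(66): voice 0 is free -> assigned | voices=[66 - - -]
Op 2: note_on(77): voice 1 is free -> assigned | voices=[66 77 - -]
Op 3: note_on(73): voice 2 is free -> assigned | voices=[66 77 73 -]
Op 4: note_on(87): voice 3 is free -> assigned | voices=[66 77 73 87]
Op 5: note_on(75): all voices busy, STEAL voice 0 (pitch 66, oldest) -> assign | voices=[75 77 73 87]
Op 6: note_on(86): all voices busy, STEAL voice 1 (pitch 77, oldest) -> assign | voices=[75 86 73 87]
Op 7: note_on(78): all voices busy, STEAL voice 2 (pitch 73, oldest) -> assign | voices=[75 86 78 87]
Op 8: note_on(65): all voices busy, STEAL voice 3 (pitch 87, oldest) -> assign | voices=[75 86 78 65]

Answer: 66 77 73 87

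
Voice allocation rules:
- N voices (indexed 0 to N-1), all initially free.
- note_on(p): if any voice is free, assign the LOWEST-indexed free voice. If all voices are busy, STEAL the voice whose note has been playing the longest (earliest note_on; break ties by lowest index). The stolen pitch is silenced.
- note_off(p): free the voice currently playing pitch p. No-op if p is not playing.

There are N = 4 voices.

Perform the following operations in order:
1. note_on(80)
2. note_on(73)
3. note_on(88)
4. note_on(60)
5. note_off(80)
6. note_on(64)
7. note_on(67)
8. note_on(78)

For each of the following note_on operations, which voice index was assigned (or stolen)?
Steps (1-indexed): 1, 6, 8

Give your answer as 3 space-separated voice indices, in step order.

Op 1: note_on(80): voice 0 is free -> assigned | voices=[80 - - -]
Op 2: note_on(73): voice 1 is free -> assigned | voices=[80 73 - -]
Op 3: note_on(88): voice 2 is free -> assigned | voices=[80 73 88 -]
Op 4: note_on(60): voice 3 is free -> assigned | voices=[80 73 88 60]
Op 5: note_off(80): free voice 0 | voices=[- 73 88 60]
Op 6: note_on(64): voice 0 is free -> assigned | voices=[64 73 88 60]
Op 7: note_on(67): all voices busy, STEAL voice 1 (pitch 73, oldest) -> assign | voices=[64 67 88 60]
Op 8: note_on(78): all voices busy, STEAL voice 2 (pitch 88, oldest) -> assign | voices=[64 67 78 60]

Answer: 0 0 2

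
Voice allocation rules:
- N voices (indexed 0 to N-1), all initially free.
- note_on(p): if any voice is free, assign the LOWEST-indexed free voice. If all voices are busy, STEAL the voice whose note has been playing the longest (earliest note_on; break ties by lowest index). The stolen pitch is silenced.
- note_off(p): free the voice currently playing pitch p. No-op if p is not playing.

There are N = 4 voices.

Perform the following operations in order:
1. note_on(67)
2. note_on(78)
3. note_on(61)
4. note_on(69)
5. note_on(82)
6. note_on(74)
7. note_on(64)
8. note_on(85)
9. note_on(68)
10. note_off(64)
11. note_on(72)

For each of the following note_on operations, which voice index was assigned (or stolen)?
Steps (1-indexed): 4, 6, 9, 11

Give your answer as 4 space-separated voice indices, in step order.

Op 1: note_on(67): voice 0 is free -> assigned | voices=[67 - - -]
Op 2: note_on(78): voice 1 is free -> assigned | voices=[67 78 - -]
Op 3: note_on(61): voice 2 is free -> assigned | voices=[67 78 61 -]
Op 4: note_on(69): voice 3 is free -> assigned | voices=[67 78 61 69]
Op 5: note_on(82): all voices busy, STEAL voice 0 (pitch 67, oldest) -> assign | voices=[82 78 61 69]
Op 6: note_on(74): all voices busy, STEAL voice 1 (pitch 78, oldest) -> assign | voices=[82 74 61 69]
Op 7: note_on(64): all voices busy, STEAL voice 2 (pitch 61, oldest) -> assign | voices=[82 74 64 69]
Op 8: note_on(85): all voices busy, STEAL voice 3 (pitch 69, oldest) -> assign | voices=[82 74 64 85]
Op 9: note_on(68): all voices busy, STEAL voice 0 (pitch 82, oldest) -> assign | voices=[68 74 64 85]
Op 10: note_off(64): free voice 2 | voices=[68 74 - 85]
Op 11: note_on(72): voice 2 is free -> assigned | voices=[68 74 72 85]

Answer: 3 1 0 2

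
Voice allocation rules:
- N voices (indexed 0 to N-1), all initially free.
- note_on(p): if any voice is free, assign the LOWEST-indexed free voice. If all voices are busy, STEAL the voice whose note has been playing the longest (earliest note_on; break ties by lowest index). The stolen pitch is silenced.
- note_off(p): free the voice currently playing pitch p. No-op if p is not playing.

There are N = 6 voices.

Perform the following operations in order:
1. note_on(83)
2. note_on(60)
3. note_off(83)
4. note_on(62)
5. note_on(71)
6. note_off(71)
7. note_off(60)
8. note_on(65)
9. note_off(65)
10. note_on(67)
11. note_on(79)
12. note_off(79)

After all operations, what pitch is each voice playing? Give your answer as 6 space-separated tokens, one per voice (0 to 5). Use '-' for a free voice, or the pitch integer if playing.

Op 1: note_on(83): voice 0 is free -> assigned | voices=[83 - - - - -]
Op 2: note_on(60): voice 1 is free -> assigned | voices=[83 60 - - - -]
Op 3: note_off(83): free voice 0 | voices=[- 60 - - - -]
Op 4: note_on(62): voice 0 is free -> assigned | voices=[62 60 - - - -]
Op 5: note_on(71): voice 2 is free -> assigned | voices=[62 60 71 - - -]
Op 6: note_off(71): free voice 2 | voices=[62 60 - - - -]
Op 7: note_off(60): free voice 1 | voices=[62 - - - - -]
Op 8: note_on(65): voice 1 is free -> assigned | voices=[62 65 - - - -]
Op 9: note_off(65): free voice 1 | voices=[62 - - - - -]
Op 10: note_on(67): voice 1 is free -> assigned | voices=[62 67 - - - -]
Op 11: note_on(79): voice 2 is free -> assigned | voices=[62 67 79 - - -]
Op 12: note_off(79): free voice 2 | voices=[62 67 - - - -]

Answer: 62 67 - - - -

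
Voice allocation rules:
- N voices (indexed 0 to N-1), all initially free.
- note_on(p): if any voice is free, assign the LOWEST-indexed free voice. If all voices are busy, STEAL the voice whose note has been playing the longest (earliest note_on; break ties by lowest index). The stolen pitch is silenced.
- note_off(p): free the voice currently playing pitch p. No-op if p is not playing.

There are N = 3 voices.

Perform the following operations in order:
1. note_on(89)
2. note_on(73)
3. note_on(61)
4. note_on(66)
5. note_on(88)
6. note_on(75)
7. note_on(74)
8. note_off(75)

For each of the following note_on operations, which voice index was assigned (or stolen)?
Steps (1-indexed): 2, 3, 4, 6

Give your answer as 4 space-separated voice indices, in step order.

Answer: 1 2 0 2

Derivation:
Op 1: note_on(89): voice 0 is free -> assigned | voices=[89 - -]
Op 2: note_on(73): voice 1 is free -> assigned | voices=[89 73 -]
Op 3: note_on(61): voice 2 is free -> assigned | voices=[89 73 61]
Op 4: note_on(66): all voices busy, STEAL voice 0 (pitch 89, oldest) -> assign | voices=[66 73 61]
Op 5: note_on(88): all voices busy, STEAL voice 1 (pitch 73, oldest) -> assign | voices=[66 88 61]
Op 6: note_on(75): all voices busy, STEAL voice 2 (pitch 61, oldest) -> assign | voices=[66 88 75]
Op 7: note_on(74): all voices busy, STEAL voice 0 (pitch 66, oldest) -> assign | voices=[74 88 75]
Op 8: note_off(75): free voice 2 | voices=[74 88 -]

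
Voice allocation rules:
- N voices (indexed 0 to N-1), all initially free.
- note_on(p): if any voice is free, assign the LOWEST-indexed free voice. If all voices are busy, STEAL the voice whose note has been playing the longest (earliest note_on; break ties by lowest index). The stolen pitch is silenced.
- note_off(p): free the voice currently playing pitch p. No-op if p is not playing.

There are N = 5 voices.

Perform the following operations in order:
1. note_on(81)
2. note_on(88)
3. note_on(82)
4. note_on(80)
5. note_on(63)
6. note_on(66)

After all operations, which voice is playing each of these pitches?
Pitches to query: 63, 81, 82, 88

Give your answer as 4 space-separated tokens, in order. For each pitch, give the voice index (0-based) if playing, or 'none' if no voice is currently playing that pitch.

Op 1: note_on(81): voice 0 is free -> assigned | voices=[81 - - - -]
Op 2: note_on(88): voice 1 is free -> assigned | voices=[81 88 - - -]
Op 3: note_on(82): voice 2 is free -> assigned | voices=[81 88 82 - -]
Op 4: note_on(80): voice 3 is free -> assigned | voices=[81 88 82 80 -]
Op 5: note_on(63): voice 4 is free -> assigned | voices=[81 88 82 80 63]
Op 6: note_on(66): all voices busy, STEAL voice 0 (pitch 81, oldest) -> assign | voices=[66 88 82 80 63]

Answer: 4 none 2 1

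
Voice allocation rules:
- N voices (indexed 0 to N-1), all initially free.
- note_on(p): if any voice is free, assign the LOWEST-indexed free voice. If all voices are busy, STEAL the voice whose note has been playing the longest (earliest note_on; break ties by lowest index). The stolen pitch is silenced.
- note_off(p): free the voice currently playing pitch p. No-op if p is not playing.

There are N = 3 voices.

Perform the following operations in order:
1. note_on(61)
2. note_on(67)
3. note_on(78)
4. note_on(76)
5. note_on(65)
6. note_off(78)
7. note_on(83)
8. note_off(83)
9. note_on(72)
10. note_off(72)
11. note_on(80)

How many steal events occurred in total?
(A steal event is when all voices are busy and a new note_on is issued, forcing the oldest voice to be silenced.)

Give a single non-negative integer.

Op 1: note_on(61): voice 0 is free -> assigned | voices=[61 - -]
Op 2: note_on(67): voice 1 is free -> assigned | voices=[61 67 -]
Op 3: note_on(78): voice 2 is free -> assigned | voices=[61 67 78]
Op 4: note_on(76): all voices busy, STEAL voice 0 (pitch 61, oldest) -> assign | voices=[76 67 78]
Op 5: note_on(65): all voices busy, STEAL voice 1 (pitch 67, oldest) -> assign | voices=[76 65 78]
Op 6: note_off(78): free voice 2 | voices=[76 65 -]
Op 7: note_on(83): voice 2 is free -> assigned | voices=[76 65 83]
Op 8: note_off(83): free voice 2 | voices=[76 65 -]
Op 9: note_on(72): voice 2 is free -> assigned | voices=[76 65 72]
Op 10: note_off(72): free voice 2 | voices=[76 65 -]
Op 11: note_on(80): voice 2 is free -> assigned | voices=[76 65 80]

Answer: 2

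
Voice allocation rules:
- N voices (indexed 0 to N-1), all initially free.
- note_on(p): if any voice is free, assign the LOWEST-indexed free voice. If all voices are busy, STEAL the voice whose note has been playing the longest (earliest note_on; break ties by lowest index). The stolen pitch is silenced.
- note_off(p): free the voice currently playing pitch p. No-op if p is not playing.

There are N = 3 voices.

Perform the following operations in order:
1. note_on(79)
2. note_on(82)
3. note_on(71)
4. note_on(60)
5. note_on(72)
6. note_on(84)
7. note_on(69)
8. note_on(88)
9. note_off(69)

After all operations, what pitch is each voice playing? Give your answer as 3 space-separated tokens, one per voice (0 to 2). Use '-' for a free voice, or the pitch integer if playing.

Answer: - 88 84

Derivation:
Op 1: note_on(79): voice 0 is free -> assigned | voices=[79 - -]
Op 2: note_on(82): voice 1 is free -> assigned | voices=[79 82 -]
Op 3: note_on(71): voice 2 is free -> assigned | voices=[79 82 71]
Op 4: note_on(60): all voices busy, STEAL voice 0 (pitch 79, oldest) -> assign | voices=[60 82 71]
Op 5: note_on(72): all voices busy, STEAL voice 1 (pitch 82, oldest) -> assign | voices=[60 72 71]
Op 6: note_on(84): all voices busy, STEAL voice 2 (pitch 71, oldest) -> assign | voices=[60 72 84]
Op 7: note_on(69): all voices busy, STEAL voice 0 (pitch 60, oldest) -> assign | voices=[69 72 84]
Op 8: note_on(88): all voices busy, STEAL voice 1 (pitch 72, oldest) -> assign | voices=[69 88 84]
Op 9: note_off(69): free voice 0 | voices=[- 88 84]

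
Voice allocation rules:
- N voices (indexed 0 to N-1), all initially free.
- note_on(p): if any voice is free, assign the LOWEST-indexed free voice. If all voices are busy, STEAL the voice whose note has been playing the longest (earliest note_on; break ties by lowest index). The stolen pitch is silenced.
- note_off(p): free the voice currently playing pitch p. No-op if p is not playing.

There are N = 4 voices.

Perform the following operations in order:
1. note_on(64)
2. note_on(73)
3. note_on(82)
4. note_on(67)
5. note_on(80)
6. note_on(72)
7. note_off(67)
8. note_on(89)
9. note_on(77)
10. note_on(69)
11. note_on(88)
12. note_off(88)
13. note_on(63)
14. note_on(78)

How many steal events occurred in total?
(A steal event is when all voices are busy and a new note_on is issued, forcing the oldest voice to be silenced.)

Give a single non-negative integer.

Op 1: note_on(64): voice 0 is free -> assigned | voices=[64 - - -]
Op 2: note_on(73): voice 1 is free -> assigned | voices=[64 73 - -]
Op 3: note_on(82): voice 2 is free -> assigned | voices=[64 73 82 -]
Op 4: note_on(67): voice 3 is free -> assigned | voices=[64 73 82 67]
Op 5: note_on(80): all voices busy, STEAL voice 0 (pitch 64, oldest) -> assign | voices=[80 73 82 67]
Op 6: note_on(72): all voices busy, STEAL voice 1 (pitch 73, oldest) -> assign | voices=[80 72 82 67]
Op 7: note_off(67): free voice 3 | voices=[80 72 82 -]
Op 8: note_on(89): voice 3 is free -> assigned | voices=[80 72 82 89]
Op 9: note_on(77): all voices busy, STEAL voice 2 (pitch 82, oldest) -> assign | voices=[80 72 77 89]
Op 10: note_on(69): all voices busy, STEAL voice 0 (pitch 80, oldest) -> assign | voices=[69 72 77 89]
Op 11: note_on(88): all voices busy, STEAL voice 1 (pitch 72, oldest) -> assign | voices=[69 88 77 89]
Op 12: note_off(88): free voice 1 | voices=[69 - 77 89]
Op 13: note_on(63): voice 1 is free -> assigned | voices=[69 63 77 89]
Op 14: note_on(78): all voices busy, STEAL voice 3 (pitch 89, oldest) -> assign | voices=[69 63 77 78]

Answer: 6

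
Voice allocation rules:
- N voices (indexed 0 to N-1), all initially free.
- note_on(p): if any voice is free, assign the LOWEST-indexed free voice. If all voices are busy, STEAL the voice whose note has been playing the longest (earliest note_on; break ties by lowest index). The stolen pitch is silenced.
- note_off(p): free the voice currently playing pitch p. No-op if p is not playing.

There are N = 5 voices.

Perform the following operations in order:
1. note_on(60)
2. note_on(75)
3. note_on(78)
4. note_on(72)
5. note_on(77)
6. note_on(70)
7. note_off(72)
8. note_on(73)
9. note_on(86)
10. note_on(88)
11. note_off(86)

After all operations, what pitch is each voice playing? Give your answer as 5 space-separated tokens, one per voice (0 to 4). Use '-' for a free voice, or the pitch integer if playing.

Op 1: note_on(60): voice 0 is free -> assigned | voices=[60 - - - -]
Op 2: note_on(75): voice 1 is free -> assigned | voices=[60 75 - - -]
Op 3: note_on(78): voice 2 is free -> assigned | voices=[60 75 78 - -]
Op 4: note_on(72): voice 3 is free -> assigned | voices=[60 75 78 72 -]
Op 5: note_on(77): voice 4 is free -> assigned | voices=[60 75 78 72 77]
Op 6: note_on(70): all voices busy, STEAL voice 0 (pitch 60, oldest) -> assign | voices=[70 75 78 72 77]
Op 7: note_off(72): free voice 3 | voices=[70 75 78 - 77]
Op 8: note_on(73): voice 3 is free -> assigned | voices=[70 75 78 73 77]
Op 9: note_on(86): all voices busy, STEAL voice 1 (pitch 75, oldest) -> assign | voices=[70 86 78 73 77]
Op 10: note_on(88): all voices busy, STEAL voice 2 (pitch 78, oldest) -> assign | voices=[70 86 88 73 77]
Op 11: note_off(86): free voice 1 | voices=[70 - 88 73 77]

Answer: 70 - 88 73 77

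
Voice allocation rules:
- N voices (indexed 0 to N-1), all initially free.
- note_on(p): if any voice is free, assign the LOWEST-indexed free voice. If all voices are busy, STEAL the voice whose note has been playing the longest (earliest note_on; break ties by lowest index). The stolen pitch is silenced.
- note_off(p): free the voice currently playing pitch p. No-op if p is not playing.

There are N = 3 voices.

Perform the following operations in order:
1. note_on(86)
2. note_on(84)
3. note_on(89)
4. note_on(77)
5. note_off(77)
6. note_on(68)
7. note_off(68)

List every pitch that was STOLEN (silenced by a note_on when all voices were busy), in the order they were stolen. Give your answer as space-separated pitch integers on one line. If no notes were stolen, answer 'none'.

Answer: 86

Derivation:
Op 1: note_on(86): voice 0 is free -> assigned | voices=[86 - -]
Op 2: note_on(84): voice 1 is free -> assigned | voices=[86 84 -]
Op 3: note_on(89): voice 2 is free -> assigned | voices=[86 84 89]
Op 4: note_on(77): all voices busy, STEAL voice 0 (pitch 86, oldest) -> assign | voices=[77 84 89]
Op 5: note_off(77): free voice 0 | voices=[- 84 89]
Op 6: note_on(68): voice 0 is free -> assigned | voices=[68 84 89]
Op 7: note_off(68): free voice 0 | voices=[- 84 89]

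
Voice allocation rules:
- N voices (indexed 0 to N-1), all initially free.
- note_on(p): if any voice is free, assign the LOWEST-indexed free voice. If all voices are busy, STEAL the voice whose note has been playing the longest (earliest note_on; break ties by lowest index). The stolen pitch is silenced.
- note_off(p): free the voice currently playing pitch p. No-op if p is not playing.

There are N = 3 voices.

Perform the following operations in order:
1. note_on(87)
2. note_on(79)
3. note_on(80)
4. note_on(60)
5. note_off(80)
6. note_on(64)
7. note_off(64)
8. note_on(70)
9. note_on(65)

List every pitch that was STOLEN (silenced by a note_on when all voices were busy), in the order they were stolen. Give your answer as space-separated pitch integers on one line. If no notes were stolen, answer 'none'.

Op 1: note_on(87): voice 0 is free -> assigned | voices=[87 - -]
Op 2: note_on(79): voice 1 is free -> assigned | voices=[87 79 -]
Op 3: note_on(80): voice 2 is free -> assigned | voices=[87 79 80]
Op 4: note_on(60): all voices busy, STEAL voice 0 (pitch 87, oldest) -> assign | voices=[60 79 80]
Op 5: note_off(80): free voice 2 | voices=[60 79 -]
Op 6: note_on(64): voice 2 is free -> assigned | voices=[60 79 64]
Op 7: note_off(64): free voice 2 | voices=[60 79 -]
Op 8: note_on(70): voice 2 is free -> assigned | voices=[60 79 70]
Op 9: note_on(65): all voices busy, STEAL voice 1 (pitch 79, oldest) -> assign | voices=[60 65 70]

Answer: 87 79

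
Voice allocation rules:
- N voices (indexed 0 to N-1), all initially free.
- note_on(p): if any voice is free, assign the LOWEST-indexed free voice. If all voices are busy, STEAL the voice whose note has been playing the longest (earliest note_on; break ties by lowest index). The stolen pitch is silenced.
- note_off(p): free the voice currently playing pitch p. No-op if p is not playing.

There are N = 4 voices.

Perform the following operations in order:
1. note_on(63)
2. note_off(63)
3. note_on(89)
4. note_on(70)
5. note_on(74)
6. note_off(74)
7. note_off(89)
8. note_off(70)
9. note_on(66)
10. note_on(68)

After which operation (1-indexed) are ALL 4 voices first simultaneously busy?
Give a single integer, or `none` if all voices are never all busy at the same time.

Answer: none

Derivation:
Op 1: note_on(63): voice 0 is free -> assigned | voices=[63 - - -]
Op 2: note_off(63): free voice 0 | voices=[- - - -]
Op 3: note_on(89): voice 0 is free -> assigned | voices=[89 - - -]
Op 4: note_on(70): voice 1 is free -> assigned | voices=[89 70 - -]
Op 5: note_on(74): voice 2 is free -> assigned | voices=[89 70 74 -]
Op 6: note_off(74): free voice 2 | voices=[89 70 - -]
Op 7: note_off(89): free voice 0 | voices=[- 70 - -]
Op 8: note_off(70): free voice 1 | voices=[- - - -]
Op 9: note_on(66): voice 0 is free -> assigned | voices=[66 - - -]
Op 10: note_on(68): voice 1 is free -> assigned | voices=[66 68 - -]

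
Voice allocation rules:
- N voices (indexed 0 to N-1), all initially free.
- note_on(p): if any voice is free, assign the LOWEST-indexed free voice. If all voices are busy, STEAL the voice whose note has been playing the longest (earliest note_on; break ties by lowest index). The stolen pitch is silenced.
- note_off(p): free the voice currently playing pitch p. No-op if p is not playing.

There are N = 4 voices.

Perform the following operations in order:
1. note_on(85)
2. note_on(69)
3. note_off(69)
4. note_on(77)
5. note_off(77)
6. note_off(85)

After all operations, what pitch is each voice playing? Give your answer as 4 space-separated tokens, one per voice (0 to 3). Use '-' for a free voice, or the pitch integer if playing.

Answer: - - - -

Derivation:
Op 1: note_on(85): voice 0 is free -> assigned | voices=[85 - - -]
Op 2: note_on(69): voice 1 is free -> assigned | voices=[85 69 - -]
Op 3: note_off(69): free voice 1 | voices=[85 - - -]
Op 4: note_on(77): voice 1 is free -> assigned | voices=[85 77 - -]
Op 5: note_off(77): free voice 1 | voices=[85 - - -]
Op 6: note_off(85): free voice 0 | voices=[- - - -]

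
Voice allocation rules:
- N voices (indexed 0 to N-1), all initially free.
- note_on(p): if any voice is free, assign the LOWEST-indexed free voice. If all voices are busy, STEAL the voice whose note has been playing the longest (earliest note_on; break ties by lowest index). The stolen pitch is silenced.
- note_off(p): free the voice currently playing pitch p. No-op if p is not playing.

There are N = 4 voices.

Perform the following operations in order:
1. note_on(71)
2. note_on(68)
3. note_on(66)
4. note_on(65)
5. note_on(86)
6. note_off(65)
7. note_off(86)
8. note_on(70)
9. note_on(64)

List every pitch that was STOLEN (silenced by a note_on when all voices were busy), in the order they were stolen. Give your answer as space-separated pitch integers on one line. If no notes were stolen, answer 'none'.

Op 1: note_on(71): voice 0 is free -> assigned | voices=[71 - - -]
Op 2: note_on(68): voice 1 is free -> assigned | voices=[71 68 - -]
Op 3: note_on(66): voice 2 is free -> assigned | voices=[71 68 66 -]
Op 4: note_on(65): voice 3 is free -> assigned | voices=[71 68 66 65]
Op 5: note_on(86): all voices busy, STEAL voice 0 (pitch 71, oldest) -> assign | voices=[86 68 66 65]
Op 6: note_off(65): free voice 3 | voices=[86 68 66 -]
Op 7: note_off(86): free voice 0 | voices=[- 68 66 -]
Op 8: note_on(70): voice 0 is free -> assigned | voices=[70 68 66 -]
Op 9: note_on(64): voice 3 is free -> assigned | voices=[70 68 66 64]

Answer: 71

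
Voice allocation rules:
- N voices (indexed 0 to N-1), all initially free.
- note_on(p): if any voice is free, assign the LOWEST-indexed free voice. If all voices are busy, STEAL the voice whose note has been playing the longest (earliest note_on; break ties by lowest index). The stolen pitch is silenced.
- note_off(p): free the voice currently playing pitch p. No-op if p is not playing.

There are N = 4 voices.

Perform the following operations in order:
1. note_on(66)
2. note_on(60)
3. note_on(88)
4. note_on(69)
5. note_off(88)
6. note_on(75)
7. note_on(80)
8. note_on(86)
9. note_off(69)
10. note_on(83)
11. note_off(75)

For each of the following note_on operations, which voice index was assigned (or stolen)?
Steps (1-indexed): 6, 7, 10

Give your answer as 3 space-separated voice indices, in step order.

Answer: 2 0 3

Derivation:
Op 1: note_on(66): voice 0 is free -> assigned | voices=[66 - - -]
Op 2: note_on(60): voice 1 is free -> assigned | voices=[66 60 - -]
Op 3: note_on(88): voice 2 is free -> assigned | voices=[66 60 88 -]
Op 4: note_on(69): voice 3 is free -> assigned | voices=[66 60 88 69]
Op 5: note_off(88): free voice 2 | voices=[66 60 - 69]
Op 6: note_on(75): voice 2 is free -> assigned | voices=[66 60 75 69]
Op 7: note_on(80): all voices busy, STEAL voice 0 (pitch 66, oldest) -> assign | voices=[80 60 75 69]
Op 8: note_on(86): all voices busy, STEAL voice 1 (pitch 60, oldest) -> assign | voices=[80 86 75 69]
Op 9: note_off(69): free voice 3 | voices=[80 86 75 -]
Op 10: note_on(83): voice 3 is free -> assigned | voices=[80 86 75 83]
Op 11: note_off(75): free voice 2 | voices=[80 86 - 83]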